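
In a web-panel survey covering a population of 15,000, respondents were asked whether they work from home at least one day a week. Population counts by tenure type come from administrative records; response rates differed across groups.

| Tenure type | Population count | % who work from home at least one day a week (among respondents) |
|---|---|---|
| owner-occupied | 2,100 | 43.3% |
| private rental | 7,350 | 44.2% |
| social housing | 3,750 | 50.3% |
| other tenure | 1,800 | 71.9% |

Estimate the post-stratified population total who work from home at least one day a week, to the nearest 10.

Apply each group's respondent rate to its population count:
  owner-occupied: 2,100 × 43.3% = 909.3
  private rental: 7,350 × 44.2% = 3248.7
  social housing: 3,750 × 50.3% = 1886.25
  other tenure: 1,800 × 71.9% = 1294.2
Estimated total = 7338.45 → 7,340.

7,340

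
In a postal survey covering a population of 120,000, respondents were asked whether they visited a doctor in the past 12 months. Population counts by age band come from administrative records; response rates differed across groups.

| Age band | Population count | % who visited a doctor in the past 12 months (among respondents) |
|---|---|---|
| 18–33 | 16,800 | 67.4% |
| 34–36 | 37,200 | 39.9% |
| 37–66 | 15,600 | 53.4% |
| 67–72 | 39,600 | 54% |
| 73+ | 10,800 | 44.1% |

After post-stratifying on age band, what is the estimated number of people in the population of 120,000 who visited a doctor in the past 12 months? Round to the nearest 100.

Each cell contributes its population count × the respondent rate:
  18–33: 16,800 × 67.4% = 11323.2
  34–36: 37,200 × 39.9% = 14842.8
  37–66: 15,600 × 53.4% = 8330.4
  67–72: 39,600 × 54% = 21,384
  73+: 10,800 × 44.1% = 4762.8
Estimated total = 60643.2 → 60,600.

60,600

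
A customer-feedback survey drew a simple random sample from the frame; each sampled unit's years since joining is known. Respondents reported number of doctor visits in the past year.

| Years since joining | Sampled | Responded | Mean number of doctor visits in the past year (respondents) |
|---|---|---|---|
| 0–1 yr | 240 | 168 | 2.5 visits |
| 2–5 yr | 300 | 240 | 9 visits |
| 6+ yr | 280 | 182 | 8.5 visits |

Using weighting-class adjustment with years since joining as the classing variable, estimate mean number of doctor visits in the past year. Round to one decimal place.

Response rates by class: 0–1 yr 168/240 = 70%, 2–5 yr 240/300 = 80%, 6+ yr 182/280 = 65%.
Inverse-response-rate weighting restores each class to its sampled count, so class totals weight by n_sampled:
  0–1 yr: 240 × 2.5 = 600
  2–5 yr: 300 × 9 = 2700
  6+ yr: 280 × 8.5 = 2380
Adjusted estimate = 5680 / 820 = 6.92683 → 6.9.

6.9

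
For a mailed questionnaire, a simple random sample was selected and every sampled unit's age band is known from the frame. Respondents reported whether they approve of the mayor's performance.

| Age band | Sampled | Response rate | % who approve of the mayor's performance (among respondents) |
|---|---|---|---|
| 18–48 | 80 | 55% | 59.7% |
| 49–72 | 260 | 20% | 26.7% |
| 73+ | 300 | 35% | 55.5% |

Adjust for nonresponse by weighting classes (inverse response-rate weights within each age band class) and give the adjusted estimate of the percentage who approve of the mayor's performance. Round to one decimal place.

Weighting each respondent by the inverse class response rate inflates each class back to its sampled size, so the class weight is n_sampled:
  18–48: 80 × 59.7 = 4776
  49–72: 260 × 26.7 = 6942
  73+: 300 × 55.5 = 16,650
Adjusted estimate = 28,368 / 640 = 44.325 → 44.3%.

44.3%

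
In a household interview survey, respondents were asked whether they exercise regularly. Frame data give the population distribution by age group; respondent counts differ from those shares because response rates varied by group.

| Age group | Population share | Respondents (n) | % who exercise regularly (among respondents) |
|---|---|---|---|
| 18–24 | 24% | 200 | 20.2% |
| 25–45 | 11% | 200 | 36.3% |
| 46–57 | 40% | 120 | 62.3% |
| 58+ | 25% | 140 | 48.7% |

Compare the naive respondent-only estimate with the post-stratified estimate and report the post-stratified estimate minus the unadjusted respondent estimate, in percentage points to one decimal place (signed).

+7.2 percentage points

Without adjustment, the pooled respondent share is:
  (200/660)×20.2 + (200/660)×36.3 + (120/660)×62.3 + (140/660)×48.7 = 38.7788%
Post-stratifying to population shares instead:
  0.24×20.2 + 0.11×36.3 + 0.4×62.3 + 0.25×48.7 = 45.936%
Difference = 45.936 − 38.7788 = 7.1572 pp.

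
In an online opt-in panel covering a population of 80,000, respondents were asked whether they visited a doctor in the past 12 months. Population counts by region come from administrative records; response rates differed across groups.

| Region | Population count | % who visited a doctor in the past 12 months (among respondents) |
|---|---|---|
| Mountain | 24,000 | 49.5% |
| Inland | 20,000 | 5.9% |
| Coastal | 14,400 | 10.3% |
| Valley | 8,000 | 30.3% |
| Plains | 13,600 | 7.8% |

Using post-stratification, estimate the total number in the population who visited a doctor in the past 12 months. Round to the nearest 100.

Apply each group's respondent rate to its population count:
  Mountain: 24,000 × 49.5% = 11,880
  Inland: 20,000 × 5.9% = 1180
  Coastal: 14,400 × 10.3% = 1483.2
  Valley: 8,000 × 30.3% = 2424
  Plains: 13,600 × 7.8% = 1060.8
Estimated total = 18,028 → 18,000.

18,000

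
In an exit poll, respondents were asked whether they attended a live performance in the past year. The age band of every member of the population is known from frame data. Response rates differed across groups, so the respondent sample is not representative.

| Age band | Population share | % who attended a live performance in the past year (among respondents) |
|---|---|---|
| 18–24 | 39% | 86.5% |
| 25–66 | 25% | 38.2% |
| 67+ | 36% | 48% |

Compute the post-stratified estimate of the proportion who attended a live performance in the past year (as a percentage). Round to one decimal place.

60.6%

Each cell contributes population-share × respondent value:
  18–24: 0.39 × 86.5 = 33.735
  25–66: 0.25 × 38.2 = 9.55
  67+: 0.36 × 48 = 17.28
Post-stratified estimate = 60.565 → 60.6%.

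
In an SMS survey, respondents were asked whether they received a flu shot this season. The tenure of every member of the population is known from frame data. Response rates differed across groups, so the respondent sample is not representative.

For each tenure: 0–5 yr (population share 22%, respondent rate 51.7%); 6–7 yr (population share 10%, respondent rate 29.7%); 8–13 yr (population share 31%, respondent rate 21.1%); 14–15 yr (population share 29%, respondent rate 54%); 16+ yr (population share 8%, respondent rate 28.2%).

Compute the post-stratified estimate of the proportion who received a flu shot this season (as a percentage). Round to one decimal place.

38.8%

Reweight to the known tenure distribution:
  0–5 yr: 0.22 × 51.7 = 11.374
  6–7 yr: 0.1 × 29.7 = 2.97
  8–13 yr: 0.31 × 21.1 = 6.541
  14–15 yr: 0.29 × 54 = 15.66
  16+ yr: 0.08 × 28.2 = 2.256
Post-stratified estimate = 38.801 → 38.8%.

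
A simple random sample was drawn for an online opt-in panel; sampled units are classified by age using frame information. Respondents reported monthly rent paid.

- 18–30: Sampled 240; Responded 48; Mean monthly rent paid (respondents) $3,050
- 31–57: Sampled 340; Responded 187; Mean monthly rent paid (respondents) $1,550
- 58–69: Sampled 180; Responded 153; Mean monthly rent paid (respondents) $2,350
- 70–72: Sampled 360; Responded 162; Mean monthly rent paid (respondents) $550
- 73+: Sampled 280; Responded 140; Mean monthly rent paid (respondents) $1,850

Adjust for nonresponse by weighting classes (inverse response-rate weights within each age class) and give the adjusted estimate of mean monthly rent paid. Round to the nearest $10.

$1,710

Response rates by class: 18–30 48/240 = 20%, 31–57 187/340 = 55%, 58–69 153/180 = 85%, 70–72 162/360 = 45%, 73+ 140/280 = 50%.
Each respondent's weight = sampled/responded in their class; summing within a class gives n_sampled, so:
  18–30: 240 × 3050 = 732,000
  31–57: 340 × 1550 = 527,000
  58–69: 180 × 2350 = 423,000
  70–72: 360 × 550 = 198,000
  73+: 280 × 1850 = 518,000
Adjusted estimate = 2,398,000 / 1,400 = 1712.86 → $1,710.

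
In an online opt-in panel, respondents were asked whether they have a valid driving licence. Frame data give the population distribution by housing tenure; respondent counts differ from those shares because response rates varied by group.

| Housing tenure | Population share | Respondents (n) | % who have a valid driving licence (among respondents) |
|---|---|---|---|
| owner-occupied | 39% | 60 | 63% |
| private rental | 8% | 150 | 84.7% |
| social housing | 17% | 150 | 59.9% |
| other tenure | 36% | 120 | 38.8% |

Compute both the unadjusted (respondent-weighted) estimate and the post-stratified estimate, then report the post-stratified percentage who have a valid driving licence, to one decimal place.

Without adjustment, the pooled respondent share is:
  (60/480)×63 + (150/480)×84.7 + (150/480)×59.9 + (120/480)×38.8 = 62.7625%
Reweighting by population housing tenure shares:
  0.39×63 + 0.08×84.7 + 0.17×59.9 + 0.36×38.8 = 55.497%

55.5%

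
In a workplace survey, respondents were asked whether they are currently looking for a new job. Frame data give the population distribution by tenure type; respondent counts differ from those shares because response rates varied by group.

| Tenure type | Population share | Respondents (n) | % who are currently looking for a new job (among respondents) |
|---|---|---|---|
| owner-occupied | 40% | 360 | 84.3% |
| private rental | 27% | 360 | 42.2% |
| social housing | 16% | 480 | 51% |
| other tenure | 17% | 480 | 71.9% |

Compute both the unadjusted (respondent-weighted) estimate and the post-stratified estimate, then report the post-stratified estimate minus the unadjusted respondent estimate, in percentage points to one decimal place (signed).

+3.3 percentage points

Unadjusted (pooled respondent) estimate weights by respondent counts:
  (360/1680)×84.3 + (360/1680)×42.2 + (480/1680)×51 + (480/1680)×71.9 = 62.2214%
Reweighting by population tenure type shares:
  0.4×84.3 + 0.27×42.2 + 0.16×51 + 0.17×71.9 = 65.497%
Difference = 65.497 − 62.2214 = 3.2756 pp.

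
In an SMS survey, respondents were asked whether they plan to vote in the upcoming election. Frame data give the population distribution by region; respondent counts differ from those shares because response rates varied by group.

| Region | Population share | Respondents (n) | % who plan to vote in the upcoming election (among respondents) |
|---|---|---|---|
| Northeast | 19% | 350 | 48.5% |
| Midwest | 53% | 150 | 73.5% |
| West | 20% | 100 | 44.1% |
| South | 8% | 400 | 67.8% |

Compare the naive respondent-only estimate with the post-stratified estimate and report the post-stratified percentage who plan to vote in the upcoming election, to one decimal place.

Without adjustment, the pooled respondent share is:
  (350/1000)×48.5 + (150/1000)×73.5 + (100/1000)×44.1 + (400/1000)×67.8 = 59.53%
Reweighting by population region shares:
  0.19×48.5 + 0.53×73.5 + 0.2×44.1 + 0.08×67.8 = 62.414%

62.4%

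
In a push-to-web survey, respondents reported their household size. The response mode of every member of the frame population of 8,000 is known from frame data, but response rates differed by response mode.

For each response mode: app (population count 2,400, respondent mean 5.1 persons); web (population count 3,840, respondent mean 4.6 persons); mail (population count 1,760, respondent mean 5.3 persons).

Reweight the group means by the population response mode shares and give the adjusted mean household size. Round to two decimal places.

4.90

Each cell contributes population-share × respondent value:
  app: (2,400/8,000) × 5.1 = 1.53
  web: (3,840/8,000) × 4.6 = 2.208
  mail: (1,760/8,000) × 5.3 = 1.166
Post-stratified estimate = 4.904 → 4.90.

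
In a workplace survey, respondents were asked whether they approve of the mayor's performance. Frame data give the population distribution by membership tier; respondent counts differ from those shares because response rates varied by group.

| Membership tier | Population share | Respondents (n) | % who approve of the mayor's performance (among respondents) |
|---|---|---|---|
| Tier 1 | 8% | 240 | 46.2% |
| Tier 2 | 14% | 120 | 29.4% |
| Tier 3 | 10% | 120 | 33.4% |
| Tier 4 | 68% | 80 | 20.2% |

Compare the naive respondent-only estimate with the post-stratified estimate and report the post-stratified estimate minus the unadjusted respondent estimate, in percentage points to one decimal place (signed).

-11.3 percentage points

Without adjustment, the pooled respondent share is:
  (240/560)×46.2 + (120/560)×29.4 + (120/560)×33.4 + (80/560)×20.2 = 36.1429%
Post-stratified estimate weights by population shares:
  0.08×46.2 + 0.14×29.4 + 0.1×33.4 + 0.68×20.2 = 24.888%
Difference = 24.888 − 36.1429 = -11.2549 pp.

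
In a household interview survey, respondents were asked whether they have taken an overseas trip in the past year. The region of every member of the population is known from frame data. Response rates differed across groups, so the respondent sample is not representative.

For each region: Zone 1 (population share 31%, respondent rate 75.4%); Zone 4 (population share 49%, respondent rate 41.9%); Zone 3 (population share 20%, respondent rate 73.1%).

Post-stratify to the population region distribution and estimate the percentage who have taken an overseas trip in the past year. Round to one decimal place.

58.5%

Reweight to the known region distribution:
  Zone 1: 0.31 × 75.4 = 23.374
  Zone 4: 0.49 × 41.9 = 20.531
  Zone 3: 0.2 × 73.1 = 14.62
Post-stratified estimate = 58.525 → 58.5%.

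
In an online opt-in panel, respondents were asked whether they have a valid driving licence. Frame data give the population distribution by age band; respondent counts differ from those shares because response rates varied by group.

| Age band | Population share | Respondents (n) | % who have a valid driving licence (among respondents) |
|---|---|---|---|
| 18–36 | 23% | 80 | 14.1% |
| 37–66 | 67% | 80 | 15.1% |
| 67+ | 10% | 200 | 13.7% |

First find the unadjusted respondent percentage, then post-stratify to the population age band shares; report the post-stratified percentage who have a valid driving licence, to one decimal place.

14.7%

Without adjustment, the pooled respondent share is:
  (80/360)×14.1 + (80/360)×15.1 + (200/360)×13.7 = 14.1%
Post-stratifying to population shares instead:
  0.23×14.1 + 0.67×15.1 + 0.1×13.7 = 14.73%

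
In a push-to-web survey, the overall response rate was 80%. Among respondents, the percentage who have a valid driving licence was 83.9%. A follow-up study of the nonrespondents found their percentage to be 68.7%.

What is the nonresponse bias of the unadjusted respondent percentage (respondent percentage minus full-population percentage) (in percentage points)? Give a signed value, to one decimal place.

+3.0 percentage points

Nonresponse fraction = 1 − 0.8 = 0.2.
Bias = (nonresponse fraction) × (respondent percentage − nonrespondent percentage)
     = 0.2 × (83.9 − 68.7) = 0.2 × 15.2 = 3.04.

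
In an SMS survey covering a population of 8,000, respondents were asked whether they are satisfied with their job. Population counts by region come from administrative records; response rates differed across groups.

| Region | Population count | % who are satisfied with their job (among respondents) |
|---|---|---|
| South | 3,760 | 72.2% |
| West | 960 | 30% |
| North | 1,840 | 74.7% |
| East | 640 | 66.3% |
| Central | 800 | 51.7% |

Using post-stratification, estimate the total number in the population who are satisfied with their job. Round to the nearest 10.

Estimated count per cell = population count × respondent percentage:
  South: 3,760 × 72.2% = 2714.72
  West: 960 × 30% = 288
  North: 1,840 × 74.7% = 1374.48
  East: 640 × 66.3% = 424.32
  Central: 800 × 51.7% = 413.6
Estimated total = 5215.12 → 5,220.

5,220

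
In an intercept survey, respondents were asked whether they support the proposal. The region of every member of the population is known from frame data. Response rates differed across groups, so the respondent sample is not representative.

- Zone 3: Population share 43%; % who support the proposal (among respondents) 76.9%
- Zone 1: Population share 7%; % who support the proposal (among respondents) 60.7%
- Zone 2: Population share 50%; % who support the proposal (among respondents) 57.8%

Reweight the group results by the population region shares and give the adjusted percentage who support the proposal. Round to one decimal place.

Reweight to the known region distribution:
  Zone 3: 0.43 × 76.9 = 33.067
  Zone 1: 0.07 × 60.7 = 4.249
  Zone 2: 0.5 × 57.8 = 28.9
Post-stratified estimate = 66.216 → 66.2%.

66.2%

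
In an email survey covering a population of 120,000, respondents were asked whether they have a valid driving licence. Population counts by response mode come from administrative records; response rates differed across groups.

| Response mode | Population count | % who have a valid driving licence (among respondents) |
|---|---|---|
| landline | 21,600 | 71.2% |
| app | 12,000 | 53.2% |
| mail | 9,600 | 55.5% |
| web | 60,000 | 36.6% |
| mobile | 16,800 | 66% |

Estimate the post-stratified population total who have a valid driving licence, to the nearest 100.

Estimated count per cell = population count × respondent percentage:
  landline: 21,600 × 71.2% = 15379.2
  app: 12,000 × 53.2% = 6384
  mail: 9,600 × 55.5% = 5328
  web: 60,000 × 36.6% = 21,960
  mobile: 16,800 × 66% = 11,088
Estimated total = 60139.2 → 60,100.

60,100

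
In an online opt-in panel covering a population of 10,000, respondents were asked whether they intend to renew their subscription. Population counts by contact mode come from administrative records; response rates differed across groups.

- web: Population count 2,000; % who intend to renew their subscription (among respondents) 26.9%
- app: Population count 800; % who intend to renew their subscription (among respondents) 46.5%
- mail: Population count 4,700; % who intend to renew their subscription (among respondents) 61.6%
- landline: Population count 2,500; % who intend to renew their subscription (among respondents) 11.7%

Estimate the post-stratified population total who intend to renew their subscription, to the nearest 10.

4,100

Each cell contributes its population count × the respondent rate:
  web: 2,000 × 26.9% = 538
  app: 800 × 46.5% = 372
  mail: 4,700 × 61.6% = 2895.2
  landline: 2,500 × 11.7% = 292.5
Estimated total = 4097.7 → 4,100.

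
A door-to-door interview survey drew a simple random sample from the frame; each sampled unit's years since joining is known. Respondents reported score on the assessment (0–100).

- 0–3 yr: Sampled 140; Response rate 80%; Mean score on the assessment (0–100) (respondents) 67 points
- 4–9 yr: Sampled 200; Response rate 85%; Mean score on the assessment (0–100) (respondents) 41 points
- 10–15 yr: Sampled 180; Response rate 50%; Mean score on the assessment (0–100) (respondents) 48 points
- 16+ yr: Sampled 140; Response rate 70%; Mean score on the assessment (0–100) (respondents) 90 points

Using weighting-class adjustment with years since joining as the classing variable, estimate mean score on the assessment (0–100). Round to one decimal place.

58.8

Each respondent's weight = sampled/responded in their class; summing within a class gives n_sampled, so:
  0–3 yr: 140 × 67 = 9380
  4–9 yr: 200 × 41 = 8200
  10–15 yr: 180 × 48 = 8640
  16+ yr: 140 × 90 = 12,600
Adjusted estimate = 38,820 / 660 = 58.8182 → 58.8.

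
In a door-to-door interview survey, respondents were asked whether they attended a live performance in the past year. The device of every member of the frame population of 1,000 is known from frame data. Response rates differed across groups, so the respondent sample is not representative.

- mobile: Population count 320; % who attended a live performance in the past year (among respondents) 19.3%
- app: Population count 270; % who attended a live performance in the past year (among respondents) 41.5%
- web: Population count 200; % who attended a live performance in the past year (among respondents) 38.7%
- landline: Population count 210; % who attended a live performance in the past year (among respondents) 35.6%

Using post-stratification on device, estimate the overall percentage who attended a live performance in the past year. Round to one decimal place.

32.6%

Post-stratification weights by population share, not respondent share:
  mobile: (320/1,000) × 19.3 = 6.176
  app: (270/1,000) × 41.5 = 11.205
  web: (200/1,000) × 38.7 = 7.74
  landline: (210/1,000) × 35.6 = 7.476
Post-stratified estimate = 32.597 → 32.6%.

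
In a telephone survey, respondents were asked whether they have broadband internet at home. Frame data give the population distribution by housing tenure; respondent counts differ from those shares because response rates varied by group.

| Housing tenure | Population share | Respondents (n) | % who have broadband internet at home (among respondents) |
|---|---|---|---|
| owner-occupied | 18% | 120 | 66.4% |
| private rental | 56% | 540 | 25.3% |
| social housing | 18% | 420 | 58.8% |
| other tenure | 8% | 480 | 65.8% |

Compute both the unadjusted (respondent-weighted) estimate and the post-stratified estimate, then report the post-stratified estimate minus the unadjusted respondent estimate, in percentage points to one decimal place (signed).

Unadjusted (pooled respondent) estimate weights by respondent counts:
  (120/1560)×66.4 + (540/1560)×25.3 + (420/1560)×58.8 + (480/1560)×65.8 = 49.9423%
Reweighting by population housing tenure shares:
  0.18×66.4 + 0.56×25.3 + 0.18×58.8 + 0.08×65.8 = 41.968%
Difference = 41.968 − 49.9423 = -7.9743 pp.

-8.0 percentage points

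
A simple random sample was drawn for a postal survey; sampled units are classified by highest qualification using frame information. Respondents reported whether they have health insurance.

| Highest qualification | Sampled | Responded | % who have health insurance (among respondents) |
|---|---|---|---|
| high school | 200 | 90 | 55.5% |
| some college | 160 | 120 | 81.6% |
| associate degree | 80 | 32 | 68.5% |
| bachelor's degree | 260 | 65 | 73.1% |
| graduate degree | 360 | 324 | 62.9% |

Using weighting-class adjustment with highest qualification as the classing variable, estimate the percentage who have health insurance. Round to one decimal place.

67.3%

Class response rates: high school 90/200 = 45%, some college 120/160 = 75%, associate degree 32/80 = 40%, bachelor's degree 65/260 = 25%, graduate degree 324/360 = 90%.
Each respondent's weight = sampled/responded in their class; summing within a class gives n_sampled, so:
  high school: 200 × 55.5 = 11,100
  some college: 160 × 81.6 = 13,056
  associate degree: 80 × 68.5 = 5480
  bachelor's degree: 260 × 73.1 = 19,006
  graduate degree: 360 × 62.9 = 22,644
Adjusted estimate = 71,286 / 1,060 = 67.2509 → 67.3%.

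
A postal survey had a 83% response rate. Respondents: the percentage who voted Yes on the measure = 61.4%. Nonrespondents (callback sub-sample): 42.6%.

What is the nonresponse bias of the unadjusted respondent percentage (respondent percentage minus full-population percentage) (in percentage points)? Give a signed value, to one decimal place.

Nonresponse fraction = 1 − 0.83 = 0.17.
Bias = (nonresponse fraction) × (respondent percentage − nonrespondent percentage)
     = 0.17 × (61.4 − 42.6) = 0.17 × 18.8 = 3.196.

+3.2 percentage points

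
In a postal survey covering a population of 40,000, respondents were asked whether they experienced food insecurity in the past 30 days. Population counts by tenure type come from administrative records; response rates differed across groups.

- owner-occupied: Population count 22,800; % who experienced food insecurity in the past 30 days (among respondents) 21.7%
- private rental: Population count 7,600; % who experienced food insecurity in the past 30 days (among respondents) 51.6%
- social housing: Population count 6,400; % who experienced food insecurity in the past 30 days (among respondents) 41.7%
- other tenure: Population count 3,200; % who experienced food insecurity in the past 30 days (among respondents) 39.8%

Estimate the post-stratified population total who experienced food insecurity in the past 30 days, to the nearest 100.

12,800

Apply each group's respondent rate to its population count:
  owner-occupied: 22,800 × 21.7% = 4947.6
  private rental: 7,600 × 51.6% = 3921.6
  social housing: 6,400 × 41.7% = 2668.8
  other tenure: 3,200 × 39.8% = 1273.6
Estimated total = 12811.6 → 12,800.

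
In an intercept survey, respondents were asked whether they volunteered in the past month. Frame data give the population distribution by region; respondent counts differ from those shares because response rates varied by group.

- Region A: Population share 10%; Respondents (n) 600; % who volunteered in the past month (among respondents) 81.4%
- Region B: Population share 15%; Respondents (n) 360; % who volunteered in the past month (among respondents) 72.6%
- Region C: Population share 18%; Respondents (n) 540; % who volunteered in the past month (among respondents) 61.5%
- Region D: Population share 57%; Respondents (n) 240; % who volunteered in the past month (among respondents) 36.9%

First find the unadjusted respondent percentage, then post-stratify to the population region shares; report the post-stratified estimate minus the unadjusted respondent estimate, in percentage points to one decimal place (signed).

Naive respondent-only estimate (weights = respondent counts):
  (600/1740)×81.4 + (360/1740)×72.6 + (540/1740)×61.5 + (240/1740)×36.9 = 67.2655%
Reweighting by population region shares:
  0.1×81.4 + 0.15×72.6 + 0.18×61.5 + 0.57×36.9 = 51.133%
Difference = 51.133 − 67.2655 = -16.1325 pp.

-16.1 percentage points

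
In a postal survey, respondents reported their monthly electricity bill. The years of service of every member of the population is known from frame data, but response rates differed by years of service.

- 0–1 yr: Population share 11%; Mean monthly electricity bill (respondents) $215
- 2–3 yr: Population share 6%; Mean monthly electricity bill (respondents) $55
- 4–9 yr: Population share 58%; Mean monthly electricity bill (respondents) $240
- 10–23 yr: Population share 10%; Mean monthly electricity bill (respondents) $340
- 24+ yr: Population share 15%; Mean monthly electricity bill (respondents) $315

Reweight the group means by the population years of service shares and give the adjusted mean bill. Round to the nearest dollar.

$247

Post-stratification weights by population share, not respondent share:
  0–1 yr: 0.11 × 215 = 23.65
  2–3 yr: 0.06 × 55 = 3.3
  4–9 yr: 0.58 × 240 = 139.2
  10–23 yr: 0.1 × 340 = 34
  24+ yr: 0.15 × 315 = 47.25
Post-stratified estimate = 247.4 → $247.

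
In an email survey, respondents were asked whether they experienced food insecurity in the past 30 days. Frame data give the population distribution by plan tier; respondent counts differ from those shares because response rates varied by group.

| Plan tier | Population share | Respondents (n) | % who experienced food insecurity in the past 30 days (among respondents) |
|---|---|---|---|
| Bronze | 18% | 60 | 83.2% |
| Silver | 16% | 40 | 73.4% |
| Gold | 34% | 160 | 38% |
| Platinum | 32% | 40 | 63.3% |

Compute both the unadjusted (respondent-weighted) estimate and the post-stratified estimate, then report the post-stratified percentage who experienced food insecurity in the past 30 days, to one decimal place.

Without adjustment, the pooled respondent share is:
  (60/300)×83.2 + (40/300)×73.4 + (160/300)×38 + (40/300)×63.3 = 55.1333%
Post-stratifying to population shares instead:
  0.18×83.2 + 0.16×73.4 + 0.34×38 + 0.32×63.3 = 59.896%

59.9%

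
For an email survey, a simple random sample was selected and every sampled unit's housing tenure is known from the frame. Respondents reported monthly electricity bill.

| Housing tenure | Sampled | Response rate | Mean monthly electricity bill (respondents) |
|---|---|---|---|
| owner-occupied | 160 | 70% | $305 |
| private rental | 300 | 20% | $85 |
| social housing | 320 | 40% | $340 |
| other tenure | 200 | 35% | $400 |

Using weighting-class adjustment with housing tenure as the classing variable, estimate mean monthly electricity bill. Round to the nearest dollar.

Inverse-response-rate weighting restores each class to its sampled count, so class totals weight by n_sampled:
  owner-occupied: 160 × 305 = 48,800
  private rental: 300 × 85 = 25,500
  social housing: 320 × 340 = 108,800
  other tenure: 200 × 400 = 80,000
Adjusted estimate = 263,100 / 980 = 268.469 → $268.

$268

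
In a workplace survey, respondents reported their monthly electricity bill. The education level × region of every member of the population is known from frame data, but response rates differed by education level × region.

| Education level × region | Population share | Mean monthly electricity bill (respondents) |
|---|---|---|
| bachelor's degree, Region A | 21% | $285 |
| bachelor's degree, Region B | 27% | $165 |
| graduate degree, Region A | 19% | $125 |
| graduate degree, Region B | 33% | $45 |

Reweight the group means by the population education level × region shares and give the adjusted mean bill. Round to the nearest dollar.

$143

Weight each group's respondent value by its population share:
  bachelor's degree, Region A: 0.21 × 285 = 59.85
  bachelor's degree, Region B: 0.27 × 165 = 44.55
  graduate degree, Region A: 0.19 × 125 = 23.75
  graduate degree, Region B: 0.33 × 45 = 14.85
Post-stratified estimate = 143 → $143.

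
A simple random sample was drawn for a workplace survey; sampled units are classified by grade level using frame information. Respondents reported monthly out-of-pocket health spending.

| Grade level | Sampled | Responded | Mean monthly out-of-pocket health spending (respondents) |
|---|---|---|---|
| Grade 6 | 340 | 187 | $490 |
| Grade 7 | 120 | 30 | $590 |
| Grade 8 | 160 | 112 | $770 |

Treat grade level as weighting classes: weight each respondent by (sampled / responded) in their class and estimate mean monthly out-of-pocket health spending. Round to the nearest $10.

$580

Response rates by class: Grade 6 187/340 = 55%, Grade 7 30/120 = 25%, Grade 8 112/160 = 70%.
Inverse-response-rate weighting restores each class to its sampled count, so class totals weight by n_sampled:
  Grade 6: 340 × 490 = 166,600
  Grade 7: 120 × 590 = 70,800
  Grade 8: 160 × 770 = 123,200
Adjusted estimate = 360,600 / 620 = 581.613 → $580.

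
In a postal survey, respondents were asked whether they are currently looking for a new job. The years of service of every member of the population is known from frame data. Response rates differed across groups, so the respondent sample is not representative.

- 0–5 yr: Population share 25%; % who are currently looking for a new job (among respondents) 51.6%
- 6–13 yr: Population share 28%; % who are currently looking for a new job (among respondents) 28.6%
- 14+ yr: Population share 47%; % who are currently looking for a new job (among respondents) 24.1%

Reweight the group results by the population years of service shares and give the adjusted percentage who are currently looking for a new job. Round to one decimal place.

32.2%

Weight each group's respondent value by its population share:
  0–5 yr: 0.25 × 51.6 = 12.9
  6–13 yr: 0.28 × 28.6 = 8.008
  14+ yr: 0.47 × 24.1 = 11.327
Post-stratified estimate = 32.235 → 32.2%.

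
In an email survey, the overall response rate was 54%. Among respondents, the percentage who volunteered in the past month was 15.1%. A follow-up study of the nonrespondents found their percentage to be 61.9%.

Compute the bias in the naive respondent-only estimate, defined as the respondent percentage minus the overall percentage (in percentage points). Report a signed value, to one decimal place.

Nonresponse fraction = 1 − 0.54 = 0.46.
Bias = (nonresponse fraction) × (respondent percentage − nonrespondent percentage)
     = 0.46 × (15.1 − 61.9) = 0.46 × -46.8 = -21.528.

-21.5 percentage points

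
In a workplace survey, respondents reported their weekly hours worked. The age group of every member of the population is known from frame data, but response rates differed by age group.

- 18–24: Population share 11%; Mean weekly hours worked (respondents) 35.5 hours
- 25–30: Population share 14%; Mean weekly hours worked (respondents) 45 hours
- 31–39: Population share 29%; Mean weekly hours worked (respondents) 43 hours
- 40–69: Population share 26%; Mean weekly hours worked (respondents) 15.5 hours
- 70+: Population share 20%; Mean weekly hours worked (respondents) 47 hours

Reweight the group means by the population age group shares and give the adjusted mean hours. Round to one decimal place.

36.1

Weight each group's respondent value by its population share:
  18–24: 0.11 × 35.5 = 3.905
  25–30: 0.14 × 45 = 6.3
  31–39: 0.29 × 43 = 12.47
  40–69: 0.26 × 15.5 = 4.03
  70+: 0.2 × 47 = 9.4
Post-stratified estimate = 36.105 → 36.1.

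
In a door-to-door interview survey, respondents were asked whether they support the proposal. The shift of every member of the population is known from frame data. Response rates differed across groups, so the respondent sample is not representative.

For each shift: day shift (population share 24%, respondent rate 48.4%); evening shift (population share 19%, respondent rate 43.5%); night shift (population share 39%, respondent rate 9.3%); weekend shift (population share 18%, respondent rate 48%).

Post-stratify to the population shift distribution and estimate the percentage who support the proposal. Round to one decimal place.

Reweight to the known shift distribution:
  day shift: 0.24 × 48.4 = 11.616
  evening shift: 0.19 × 43.5 = 8.265
  night shift: 0.39 × 9.3 = 3.627
  weekend shift: 0.18 × 48 = 8.64
Post-stratified estimate = 32.148 → 32.1%.

32.1%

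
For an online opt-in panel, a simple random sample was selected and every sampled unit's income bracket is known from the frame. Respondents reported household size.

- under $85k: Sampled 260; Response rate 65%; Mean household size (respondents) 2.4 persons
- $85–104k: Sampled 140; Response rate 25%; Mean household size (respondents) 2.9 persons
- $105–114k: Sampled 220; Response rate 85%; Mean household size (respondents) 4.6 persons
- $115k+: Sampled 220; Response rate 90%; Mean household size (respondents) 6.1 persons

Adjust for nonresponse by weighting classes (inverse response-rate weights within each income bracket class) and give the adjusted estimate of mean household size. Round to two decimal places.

4.03

Each respondent's weight = sampled/responded in their class; summing within a class gives n_sampled, so:
  under $85k: 260 × 2.4 = 624
  $85–104k: 140 × 2.9 = 406
  $105–114k: 220 × 4.6 = 1012
  $115k+: 220 × 6.1 = 1342
Adjusted estimate = 3384 / 840 = 4.02857 → 4.03.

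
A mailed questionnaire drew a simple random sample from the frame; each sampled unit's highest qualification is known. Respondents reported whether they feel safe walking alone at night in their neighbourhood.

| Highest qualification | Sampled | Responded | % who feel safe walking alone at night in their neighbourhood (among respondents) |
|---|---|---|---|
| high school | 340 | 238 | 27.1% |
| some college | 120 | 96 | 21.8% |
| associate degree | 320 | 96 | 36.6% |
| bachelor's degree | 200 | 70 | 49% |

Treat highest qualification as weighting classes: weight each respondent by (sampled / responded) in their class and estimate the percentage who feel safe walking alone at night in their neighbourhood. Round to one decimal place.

34.0%

Response rates by class: high school 238/340 = 70%, some college 96/120 = 80%, associate degree 96/320 = 30%, bachelor's degree 70/200 = 35%.
Each respondent's weight = sampled/responded in their class; summing within a class gives n_sampled, so:
  high school: 340 × 27.1 = 9214
  some college: 120 × 21.8 = 2616
  associate degree: 320 × 36.6 = 11,712
  bachelor's degree: 200 × 49 = 9800
Adjusted estimate = 33,342 / 980 = 34.0224 → 34.0%.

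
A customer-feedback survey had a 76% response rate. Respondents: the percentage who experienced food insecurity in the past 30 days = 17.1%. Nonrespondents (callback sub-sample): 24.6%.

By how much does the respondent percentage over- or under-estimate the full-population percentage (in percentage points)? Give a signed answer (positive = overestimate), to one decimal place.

-1.8 percentage points

Nonresponse fraction = 1 − 0.76 = 0.24.
Bias = (nonresponse fraction) × (respondent percentage − nonrespondent percentage)
     = 0.24 × (17.1 − 24.6) = 0.24 × -7.5 = -1.8.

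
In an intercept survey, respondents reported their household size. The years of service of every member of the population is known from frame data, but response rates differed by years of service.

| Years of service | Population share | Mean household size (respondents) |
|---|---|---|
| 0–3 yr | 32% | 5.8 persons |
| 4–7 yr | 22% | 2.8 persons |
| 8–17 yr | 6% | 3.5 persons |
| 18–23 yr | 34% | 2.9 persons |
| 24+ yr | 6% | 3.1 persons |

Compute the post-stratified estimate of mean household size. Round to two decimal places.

Weight each group's respondent value by its population share:
  0–3 yr: 0.32 × 5.8 = 1.856
  4–7 yr: 0.22 × 2.8 = 0.616
  8–17 yr: 0.06 × 3.5 = 0.21
  18–23 yr: 0.34 × 2.9 = 0.986
  24+ yr: 0.06 × 3.1 = 0.186
Post-stratified estimate = 3.854 → 3.85.

3.85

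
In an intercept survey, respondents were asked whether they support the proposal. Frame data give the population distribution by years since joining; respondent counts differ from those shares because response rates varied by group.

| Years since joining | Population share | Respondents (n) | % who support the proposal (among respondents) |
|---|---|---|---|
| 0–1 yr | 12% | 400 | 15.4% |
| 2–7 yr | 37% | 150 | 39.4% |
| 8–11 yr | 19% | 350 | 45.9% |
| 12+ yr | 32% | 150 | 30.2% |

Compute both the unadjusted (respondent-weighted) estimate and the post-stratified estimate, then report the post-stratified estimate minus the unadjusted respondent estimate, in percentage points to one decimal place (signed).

Naive respondent-only estimate (weights = respondent counts):
  (400/1050)×15.4 + (150/1050)×39.4 + (350/1050)×45.9 + (150/1050)×30.2 = 31.1095%
Post-stratified estimate weights by population shares:
  0.12×15.4 + 0.37×39.4 + 0.19×45.9 + 0.32×30.2 = 34.811%
Difference = 34.811 − 31.1095 = 3.7015 pp.

+3.7 percentage points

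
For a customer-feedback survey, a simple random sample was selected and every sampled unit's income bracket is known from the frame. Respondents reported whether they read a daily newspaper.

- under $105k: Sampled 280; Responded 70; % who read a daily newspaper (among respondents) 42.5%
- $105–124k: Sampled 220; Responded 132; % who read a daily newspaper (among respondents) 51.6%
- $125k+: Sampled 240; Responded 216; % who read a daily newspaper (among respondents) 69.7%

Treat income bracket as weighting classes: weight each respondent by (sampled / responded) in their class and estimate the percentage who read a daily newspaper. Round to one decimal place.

Response rates by class: under $105k 70/280 = 25%, $105–124k 132/220 = 60%, $125k+ 216/240 = 90%.
With weight = n_sampled/n_responded per class, the weighted class total is n_sampled:
  under $105k: 280 × 42.5 = 11,900
  $105–124k: 220 × 51.6 = 11,352
  $125k+: 240 × 69.7 = 16,728
Adjusted estimate = 39,980 / 740 = 54.027 → 54.0%.

54.0%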